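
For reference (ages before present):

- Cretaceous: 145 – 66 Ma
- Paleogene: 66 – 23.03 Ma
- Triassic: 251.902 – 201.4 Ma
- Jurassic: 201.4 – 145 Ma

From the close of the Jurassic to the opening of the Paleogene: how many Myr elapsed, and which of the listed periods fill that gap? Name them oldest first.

The Jurassic closes at 145 Ma and the Paleogene opens at 66 Ma, so the interval is 145 − 66 = 79 Myr.
A period fits inside if it starts at or after 145 Ma and ends at or before 66 Ma; oldest first that gives Cretaceous.

79 million years; Cretaceous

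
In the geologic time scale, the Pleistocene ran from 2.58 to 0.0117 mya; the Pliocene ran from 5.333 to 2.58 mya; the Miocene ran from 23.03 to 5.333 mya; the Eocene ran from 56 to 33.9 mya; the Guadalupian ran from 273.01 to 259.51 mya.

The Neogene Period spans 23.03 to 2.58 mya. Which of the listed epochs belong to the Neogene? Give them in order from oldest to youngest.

Miocene, Pliocene

Epochs with both bounds inside 23.03–2.58 Ma: Miocene (23.03–5.333), Pliocene (5.333–2.58).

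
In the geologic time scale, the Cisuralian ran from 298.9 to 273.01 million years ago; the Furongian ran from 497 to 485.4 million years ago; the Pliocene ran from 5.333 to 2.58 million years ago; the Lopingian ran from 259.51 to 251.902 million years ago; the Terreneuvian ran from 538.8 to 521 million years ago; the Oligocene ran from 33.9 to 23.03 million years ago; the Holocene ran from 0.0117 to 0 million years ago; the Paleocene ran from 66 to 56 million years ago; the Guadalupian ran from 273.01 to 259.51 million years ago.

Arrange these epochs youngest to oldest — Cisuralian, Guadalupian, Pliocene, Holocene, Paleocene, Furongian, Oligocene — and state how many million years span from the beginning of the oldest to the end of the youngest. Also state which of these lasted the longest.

Start ages (Ma): Furongian 497, Cisuralian 298.9, Guadalupian 273.01, Paleocene 66, Oligocene 33.9, Pliocene 5.333, Holocene 0.0117.
Ordered youngest to oldest: Holocene, Pliocene, Oligocene, Paleocene, Guadalupian, Cisuralian, Furongian.
Span = 497 − 0 = 497 Myr.
Durations: Paleocene 10, Guadalupian 13.5, Pliocene 2.753, Holocene 0.0117, Oligocene 10.87, Furongian 11.6, Cisuralian 25.89 → longest is Cisuralian (25.89 Myr).

Holocene → Pliocene → Oligocene → Paleocene → Guadalupian → Cisuralian → Furongian; total span 497 Myr; longest is Cisuralian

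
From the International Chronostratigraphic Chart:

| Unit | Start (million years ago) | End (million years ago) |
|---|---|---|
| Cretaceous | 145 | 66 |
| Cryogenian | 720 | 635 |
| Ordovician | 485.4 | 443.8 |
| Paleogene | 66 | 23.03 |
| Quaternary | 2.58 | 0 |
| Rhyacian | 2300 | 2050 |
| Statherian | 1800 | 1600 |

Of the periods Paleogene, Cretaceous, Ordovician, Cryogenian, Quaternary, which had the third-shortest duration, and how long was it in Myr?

Paleogene, 42.97 million years

Durations: Paleogene 42.97; Cretaceous 79; Ordovician 41.6; Cryogenian 85; Quaternary 2.58 Myr.
Sorted shortest-first: Quaternary (2.58), Ordovician (41.6), Paleogene (42.97), Cretaceous (79), Cryogenian (85).
The third shortest is Paleogene at 42.97 Myr.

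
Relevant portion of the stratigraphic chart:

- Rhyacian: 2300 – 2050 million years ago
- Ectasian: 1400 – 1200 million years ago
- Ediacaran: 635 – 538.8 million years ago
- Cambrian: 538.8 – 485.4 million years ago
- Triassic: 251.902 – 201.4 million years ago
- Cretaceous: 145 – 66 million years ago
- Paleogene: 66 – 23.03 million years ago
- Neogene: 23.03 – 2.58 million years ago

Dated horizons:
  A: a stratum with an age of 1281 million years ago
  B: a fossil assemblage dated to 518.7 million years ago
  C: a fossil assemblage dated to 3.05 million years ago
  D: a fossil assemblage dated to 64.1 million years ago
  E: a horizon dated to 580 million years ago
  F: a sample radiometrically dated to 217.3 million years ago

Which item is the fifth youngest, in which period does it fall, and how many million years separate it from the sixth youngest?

Sorted youngest-first by Ma: C (3.05), D (64.1), F (217.3), B (518.7), E (580), A (1281).
The fifth youngest is E at 580 Ma, which lies in 635–538.8 Ma: the Ediacaran.
The sixth youngest is A at 1281 Ma; separation = |580 − 1281| = 701 Myr.

E, in the Ediacaran; 701 million years to A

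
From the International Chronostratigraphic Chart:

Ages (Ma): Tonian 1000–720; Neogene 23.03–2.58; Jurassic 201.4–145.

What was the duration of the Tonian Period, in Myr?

280 million years

1000 − 720 = 280 million years.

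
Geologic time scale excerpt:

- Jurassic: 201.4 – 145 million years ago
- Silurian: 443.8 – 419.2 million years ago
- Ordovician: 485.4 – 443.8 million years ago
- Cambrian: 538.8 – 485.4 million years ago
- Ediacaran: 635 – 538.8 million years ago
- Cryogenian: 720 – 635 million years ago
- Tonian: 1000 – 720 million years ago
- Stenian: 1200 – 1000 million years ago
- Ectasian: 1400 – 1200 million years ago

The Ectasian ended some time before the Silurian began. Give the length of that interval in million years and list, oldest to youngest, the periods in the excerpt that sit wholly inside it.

End of Ectasian = 1200 Ma; start of Silurian = 443.8 Ma.
Gap = 1200 − 443.8 = 756.2 Myr.
Periods wholly inside 1200–443.8 Ma: Stenian (1200–1000), Tonian (1000–720), Cryogenian (720–635), Ediacaran (635–538.8), Cambrian (538.8–485.4), Ordovician (485.4–443.8).

756.2 million years; Stenian, Tonian, Cryogenian, Ediacaran, Cambrian, Ordovician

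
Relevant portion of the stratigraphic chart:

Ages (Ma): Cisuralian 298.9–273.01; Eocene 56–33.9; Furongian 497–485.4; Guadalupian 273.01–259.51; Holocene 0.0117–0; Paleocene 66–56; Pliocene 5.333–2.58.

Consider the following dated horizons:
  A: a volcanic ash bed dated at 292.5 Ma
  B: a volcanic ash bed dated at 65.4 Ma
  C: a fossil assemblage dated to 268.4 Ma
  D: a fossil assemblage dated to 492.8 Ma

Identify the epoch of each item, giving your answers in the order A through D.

A: 292.5 Ma lies in 298.9–273.01 Ma, so Cisuralian.
B: 65.4 Ma lies in 66–56 Ma, so Paleocene.
C: 268.4 Ma lies in 273.01–259.51 Ma, so Guadalupian.
D: 492.8 Ma lies in 497–485.4 Ma, so Furongian.

A — Cisuralian; B — Paleocene; C — Guadalupian; D — Furongian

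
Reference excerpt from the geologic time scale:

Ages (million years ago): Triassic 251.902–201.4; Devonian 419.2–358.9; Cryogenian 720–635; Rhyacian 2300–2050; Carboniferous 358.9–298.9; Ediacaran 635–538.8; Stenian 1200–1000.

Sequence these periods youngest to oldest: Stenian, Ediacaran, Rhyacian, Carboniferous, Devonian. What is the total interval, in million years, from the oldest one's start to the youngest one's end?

Carboniferous → Devonian → Ediacaran → Stenian → Rhyacian; total span 2001.1 Myr

From the excerpt: Stenian 1200–1000; Ediacaran 635–538.8; Rhyacian 2300–2050; Carboniferous 358.9–298.9; Devonian 419.2–358.9 (Ma).
Larger Ma is earlier, so the oldest is Rhyacian and the youngest is Carboniferous; youngest to oldest: Carboniferous, Devonian, Ediacaran, Stenian, Rhyacian.
Oldest start 2300 minus youngest end 298.9 gives 2001.1 Myr overall.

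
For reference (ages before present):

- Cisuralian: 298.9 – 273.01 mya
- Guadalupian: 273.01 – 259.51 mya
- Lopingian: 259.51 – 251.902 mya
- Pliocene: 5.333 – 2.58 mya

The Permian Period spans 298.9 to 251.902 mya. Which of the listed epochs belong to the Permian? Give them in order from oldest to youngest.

Epochs with both bounds inside 298.9–251.902 Ma: Cisuralian (298.9–273.01), Guadalupian (273.01–259.51), Lopingian (259.51–251.902).

Cisuralian, Guadalupian, Lopingian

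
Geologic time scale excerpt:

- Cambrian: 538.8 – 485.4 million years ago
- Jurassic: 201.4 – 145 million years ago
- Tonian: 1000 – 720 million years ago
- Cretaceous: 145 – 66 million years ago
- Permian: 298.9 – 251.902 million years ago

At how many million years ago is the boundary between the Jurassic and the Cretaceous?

145 million years ago

The Jurassic ends and the Cretaceous begins at 145 million years ago.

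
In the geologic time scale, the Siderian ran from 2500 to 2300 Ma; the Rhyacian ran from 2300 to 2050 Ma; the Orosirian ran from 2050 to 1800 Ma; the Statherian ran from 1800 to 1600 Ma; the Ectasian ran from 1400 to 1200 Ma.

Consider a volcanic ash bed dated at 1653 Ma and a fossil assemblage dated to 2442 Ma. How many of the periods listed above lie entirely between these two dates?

The older date is 2442 Ma and the younger is 1653 Ma.
Periods with start < 2442 and end > 1653 Ma: Rhyacian (2300–2050), Orosirian (2050–1800).
That is 2 complete periods.

2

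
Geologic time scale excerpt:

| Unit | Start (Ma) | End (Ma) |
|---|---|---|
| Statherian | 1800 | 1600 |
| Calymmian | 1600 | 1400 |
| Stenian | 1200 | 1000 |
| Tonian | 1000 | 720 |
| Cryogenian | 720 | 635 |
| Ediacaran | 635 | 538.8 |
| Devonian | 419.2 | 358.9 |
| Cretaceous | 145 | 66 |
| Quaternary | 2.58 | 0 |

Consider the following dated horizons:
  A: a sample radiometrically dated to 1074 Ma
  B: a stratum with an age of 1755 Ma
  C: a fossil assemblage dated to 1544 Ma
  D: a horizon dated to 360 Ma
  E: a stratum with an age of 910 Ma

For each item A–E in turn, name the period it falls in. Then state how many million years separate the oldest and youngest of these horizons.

Match each age against the start–end ranges in the excerpt: A = 1074 Ma → Stenian (1200–1000); B = 1755 Ma → Statherian (1800–1600); C = 1544 Ma → Calymmian (1600–1400); D = 360 Ma → Devonian (419.2–358.9); E = 910 Ma → Tonian (1000–720).
The largest age is 1755 Ma and the smallest is 360 Ma; their difference is 1395 Myr.

A — Stenian; B — Statherian; C — Calymmian; D — Devonian; E — Tonian; span 1395 million years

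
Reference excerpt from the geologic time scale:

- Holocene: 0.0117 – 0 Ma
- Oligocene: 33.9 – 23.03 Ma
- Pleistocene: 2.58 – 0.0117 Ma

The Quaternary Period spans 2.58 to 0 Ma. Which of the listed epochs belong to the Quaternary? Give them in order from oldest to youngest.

Pleistocene, Holocene

Epochs with both bounds inside 2.58–0 Ma: Pleistocene (2.58–0.0117), Holocene (0.0117–0).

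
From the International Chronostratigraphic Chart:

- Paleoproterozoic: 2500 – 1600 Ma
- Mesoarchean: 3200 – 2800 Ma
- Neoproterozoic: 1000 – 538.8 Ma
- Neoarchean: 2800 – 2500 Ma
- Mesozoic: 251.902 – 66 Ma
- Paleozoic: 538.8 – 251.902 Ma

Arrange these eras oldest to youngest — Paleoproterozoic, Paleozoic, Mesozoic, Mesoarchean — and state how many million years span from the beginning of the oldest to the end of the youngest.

Start ages (Ma): Mesoarchean 3200, Paleoproterozoic 2500, Paleozoic 538.8, Mesozoic 251.902.
Ordered oldest to youngest: Mesoarchean, Paleoproterozoic, Paleozoic, Mesozoic.
Span = 3200 − 66 = 3134 Myr.

Mesoarchean, Paleoproterozoic, Paleozoic, Mesozoic; total span 3134 Myr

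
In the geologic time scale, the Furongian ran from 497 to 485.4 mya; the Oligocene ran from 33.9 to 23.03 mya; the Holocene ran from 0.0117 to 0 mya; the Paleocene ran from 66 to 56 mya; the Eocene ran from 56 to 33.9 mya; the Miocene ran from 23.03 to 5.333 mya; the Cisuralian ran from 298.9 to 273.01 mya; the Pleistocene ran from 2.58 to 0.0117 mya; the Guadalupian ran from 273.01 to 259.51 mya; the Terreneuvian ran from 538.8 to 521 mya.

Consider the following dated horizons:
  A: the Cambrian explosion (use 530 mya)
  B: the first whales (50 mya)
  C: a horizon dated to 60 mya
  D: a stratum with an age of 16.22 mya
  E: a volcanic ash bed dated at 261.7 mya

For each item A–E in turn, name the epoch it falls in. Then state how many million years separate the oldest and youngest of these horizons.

A: 530 Ma lies in 538.8–521 Ma, so Terreneuvian.
B: 50 Ma lies in 56–33.9 Ma, so Eocene.
C: 60 Ma lies in 66–56 Ma, so Paleocene.
D: 16.22 Ma lies in 23.03–5.333 Ma, so Miocene.
E: 261.7 Ma lies in 273.01–259.51 Ma, so Guadalupian.
Oldest = 530 Ma, youngest = 16.22 Ma → span 513.78 Myr.

A — Terreneuvian; B — Eocene; C — Paleocene; D — Miocene; E — Guadalupian; span 513.78 million years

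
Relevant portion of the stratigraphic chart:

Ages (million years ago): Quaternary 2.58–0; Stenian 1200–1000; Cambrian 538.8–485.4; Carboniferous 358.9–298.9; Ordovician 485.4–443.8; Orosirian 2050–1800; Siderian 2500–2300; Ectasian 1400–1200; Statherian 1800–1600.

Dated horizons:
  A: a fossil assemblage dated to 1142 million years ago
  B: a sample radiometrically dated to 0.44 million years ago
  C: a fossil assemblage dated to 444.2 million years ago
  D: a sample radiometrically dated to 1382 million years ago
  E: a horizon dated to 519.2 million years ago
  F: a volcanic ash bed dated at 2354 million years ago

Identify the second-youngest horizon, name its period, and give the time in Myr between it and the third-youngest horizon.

Smaller Ma means younger, so youngest first: B 0.44 < C 444.2 < E 519.2 < A 1142 < D 1382 < F 2354.
Counting 2 along gives C (444.2 Ma); the excerpt puts that inside the Ordovician, 485.4–443.8 Ma.
Next in line is E (519.2 Ma), and 519.2 − 444.2 = 75 Myr.

C, in the Ordovician; 75 million years to E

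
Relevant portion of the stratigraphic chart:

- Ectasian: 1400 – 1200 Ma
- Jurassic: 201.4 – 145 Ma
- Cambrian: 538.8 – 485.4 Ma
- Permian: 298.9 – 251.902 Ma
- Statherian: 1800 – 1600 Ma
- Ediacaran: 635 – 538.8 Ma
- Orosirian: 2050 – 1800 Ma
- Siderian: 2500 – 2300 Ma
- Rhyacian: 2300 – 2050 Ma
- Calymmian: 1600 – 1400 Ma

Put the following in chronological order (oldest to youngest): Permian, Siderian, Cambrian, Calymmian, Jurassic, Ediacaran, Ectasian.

Read off each span (Ma): Permian 298.9–251.902; Siderian 2500–2300; Cambrian 538.8–485.4; Calymmian 1600–1400; Jurassic 201.4–145; Ediacaran 635–538.8; Ectasian 1400–1200.
Larger Ma is older, so oldest→youngest is Siderian, Calymmian, Ectasian, Ediacaran, Cambrian, Permian, Jurassic.

Siderian → Calymmian → Ectasian → Ediacaran → Cambrian → Permian → Jurassic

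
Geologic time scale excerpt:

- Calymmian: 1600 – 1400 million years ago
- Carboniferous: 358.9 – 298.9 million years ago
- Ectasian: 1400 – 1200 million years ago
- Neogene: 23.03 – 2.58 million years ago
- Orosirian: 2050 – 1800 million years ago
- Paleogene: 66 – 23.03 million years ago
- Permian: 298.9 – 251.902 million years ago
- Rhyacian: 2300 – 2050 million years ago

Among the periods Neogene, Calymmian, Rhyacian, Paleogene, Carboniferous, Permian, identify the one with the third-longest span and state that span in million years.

Carboniferous, 60 million years

Start − end for each: Neogene 23.03 − 2.58 = 20.45; Calymmian 1600 − 1400 = 200; Rhyacian 2300 − 2050 = 250; Paleogene 66 − 23.03 = 42.97; Carboniferous 358.9 − 298.9 = 60; Permian 298.9 − 251.902 = 46.998.
Ranking these from longest: Rhyacian > Calymmian > Carboniferous > Permian > Paleogene > Neogene.
Position 3 in that ranking is Carboniferous, which lasted 60 Myr.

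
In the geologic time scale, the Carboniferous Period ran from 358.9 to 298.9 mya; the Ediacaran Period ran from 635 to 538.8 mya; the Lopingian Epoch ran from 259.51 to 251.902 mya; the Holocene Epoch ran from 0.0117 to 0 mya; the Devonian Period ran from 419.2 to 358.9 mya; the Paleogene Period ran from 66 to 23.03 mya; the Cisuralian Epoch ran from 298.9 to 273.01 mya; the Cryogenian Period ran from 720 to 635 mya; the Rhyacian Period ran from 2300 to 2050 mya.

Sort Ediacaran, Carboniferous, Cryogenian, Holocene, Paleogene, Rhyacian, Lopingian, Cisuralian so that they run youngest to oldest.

Read off each span (Ma): Ediacaran 635–538.8; Carboniferous 358.9–298.9; Cryogenian 720–635; Holocene 0.0117–0; Paleogene 66–23.03; Rhyacian 2300–2050; Lopingian 259.51–251.902; Cisuralian 298.9–273.01.
Larger Ma is older, so oldest→youngest is Rhyacian, Cryogenian, Ediacaran, Carboniferous, Cisuralian, Lopingian, Paleogene, Holocene; reverse it for youngest→oldest.

Holocene, then Paleogene, then Lopingian, then Cisuralian, then Carboniferous, then Ediacaran, then Cryogenian, then Rhyacian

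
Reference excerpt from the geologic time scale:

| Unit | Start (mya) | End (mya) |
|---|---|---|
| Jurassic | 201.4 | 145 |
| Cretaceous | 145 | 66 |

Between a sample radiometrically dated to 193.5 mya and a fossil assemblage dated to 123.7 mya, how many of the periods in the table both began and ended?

Checking each listed span, none has both start < 193.5 Ma and end > 123.7 Ma — every period straddles one of the two dates or lies outside them — so the count is 0.

0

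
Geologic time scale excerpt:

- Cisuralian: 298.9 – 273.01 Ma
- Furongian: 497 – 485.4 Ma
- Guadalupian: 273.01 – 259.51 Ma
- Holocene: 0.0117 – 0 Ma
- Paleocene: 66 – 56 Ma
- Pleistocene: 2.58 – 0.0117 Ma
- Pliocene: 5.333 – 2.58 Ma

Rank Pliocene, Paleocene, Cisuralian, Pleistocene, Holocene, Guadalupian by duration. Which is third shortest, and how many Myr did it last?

Pliocene, 2.753 million years

Durations: Pliocene 2.753; Paleocene 10; Cisuralian 25.89; Pleistocene 2.5683; Holocene 0.0117; Guadalupian 13.5 Myr.
Sorted shortest-first: Holocene (0.0117), Pleistocene (2.5683), Pliocene (2.753), Paleocene (10), Guadalupian (13.5), Cisuralian (25.89).
The third shortest is Pliocene at 2.753 Myr.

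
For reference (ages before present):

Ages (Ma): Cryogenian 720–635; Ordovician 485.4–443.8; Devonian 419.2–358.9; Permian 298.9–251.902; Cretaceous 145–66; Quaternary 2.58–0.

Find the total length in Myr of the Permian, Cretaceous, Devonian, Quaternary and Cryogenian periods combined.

Each duration: Permian = 46.998; Cretaceous = 79; Devonian = 60.3; Quaternary = 2.58; Cryogenian = 85.
Sum: 46.998 + 79 + 60.3 + 2.58 + 85 = 273.878 Myr.

273.878 million years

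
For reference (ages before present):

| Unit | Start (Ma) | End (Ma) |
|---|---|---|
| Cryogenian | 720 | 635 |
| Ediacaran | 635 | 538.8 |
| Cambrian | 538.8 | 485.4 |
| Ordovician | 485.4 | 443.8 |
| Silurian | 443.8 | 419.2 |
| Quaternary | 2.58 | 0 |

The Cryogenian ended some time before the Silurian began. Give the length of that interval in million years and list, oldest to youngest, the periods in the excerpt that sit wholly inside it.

191.2 million years; Ediacaran, Cambrian, Ordovician

The Cryogenian closes at 635 Ma and the Silurian opens at 443.8 Ma, so the interval is 635 − 443.8 = 191.2 Myr.
A period fits inside if it starts at or after 635 Ma and ends at or before 443.8 Ma; oldest first that gives Ediacaran, Cambrian, Ordovician.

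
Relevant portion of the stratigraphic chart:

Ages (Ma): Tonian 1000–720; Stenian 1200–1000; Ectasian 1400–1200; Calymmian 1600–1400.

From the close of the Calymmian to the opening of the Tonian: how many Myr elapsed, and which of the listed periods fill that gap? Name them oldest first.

400 million years; Ectasian, Stenian

End of Calymmian = 1400 Ma; start of Tonian = 1000 Ma.
Gap = 1400 − 1000 = 400 Myr.
Periods wholly inside 1400–1000 Ma: Ectasian (1400–1200), Stenian (1200–1000).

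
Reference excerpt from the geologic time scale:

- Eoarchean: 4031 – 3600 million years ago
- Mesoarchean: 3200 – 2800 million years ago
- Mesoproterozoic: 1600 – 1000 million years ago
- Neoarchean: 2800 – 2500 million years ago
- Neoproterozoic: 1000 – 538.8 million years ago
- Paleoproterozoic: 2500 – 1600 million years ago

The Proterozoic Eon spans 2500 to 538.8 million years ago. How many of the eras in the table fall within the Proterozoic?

Eras inside 2500–538.8 Ma: Paleoproterozoic, Mesoproterozoic, Neoproterozoic — 3 in total.

3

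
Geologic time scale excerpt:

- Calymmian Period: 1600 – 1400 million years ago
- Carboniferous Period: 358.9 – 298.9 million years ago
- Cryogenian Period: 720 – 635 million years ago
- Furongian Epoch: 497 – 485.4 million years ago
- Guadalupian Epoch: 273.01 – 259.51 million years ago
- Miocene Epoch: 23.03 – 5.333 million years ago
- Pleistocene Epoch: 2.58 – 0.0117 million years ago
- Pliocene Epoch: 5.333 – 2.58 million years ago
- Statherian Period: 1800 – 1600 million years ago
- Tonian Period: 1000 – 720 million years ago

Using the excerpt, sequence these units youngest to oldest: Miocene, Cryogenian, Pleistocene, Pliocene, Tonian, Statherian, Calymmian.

Sorting by start age (ascending Ma, since larger Ma = older): Pleistocene start 2.58, Pliocene start 5.333, Miocene start 23.03, Cryogenian start 720, Tonian start 1000, Calymmian start 1600, Statherian start 1800.

Pleistocene, then Pliocene, then Miocene, then Cryogenian, then Tonian, then Calymmian, then Statherian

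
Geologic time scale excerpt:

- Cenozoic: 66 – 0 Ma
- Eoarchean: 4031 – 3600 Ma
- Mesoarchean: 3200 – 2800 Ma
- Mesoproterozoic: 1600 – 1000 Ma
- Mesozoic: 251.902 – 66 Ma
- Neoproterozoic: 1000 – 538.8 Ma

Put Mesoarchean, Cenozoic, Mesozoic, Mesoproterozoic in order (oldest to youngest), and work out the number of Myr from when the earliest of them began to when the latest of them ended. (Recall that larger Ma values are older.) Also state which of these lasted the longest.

Mesoarchean, Mesoproterozoic, Mesozoic, Cenozoic; total span 3200 Myr; longest is Mesoproterozoic

From the excerpt: Mesoarchean 3200–2800; Cenozoic 66–0; Mesozoic 251.902–66; Mesoproterozoic 1600–1000 (Ma).
Larger Ma is earlier, so the oldest is Mesoarchean and the youngest is Cenozoic; oldest to youngest: Mesoarchean, Mesoproterozoic, Mesozoic, Cenozoic.
Oldest start 3200 minus youngest end 0 gives 3200 Myr overall.
Individual lengths (start − end): Mesozoic 185.902; Mesoproterozoic 600; Mesoarchean 400; Cenozoic 66. The largest is Mesoproterozoic at 600 Myr.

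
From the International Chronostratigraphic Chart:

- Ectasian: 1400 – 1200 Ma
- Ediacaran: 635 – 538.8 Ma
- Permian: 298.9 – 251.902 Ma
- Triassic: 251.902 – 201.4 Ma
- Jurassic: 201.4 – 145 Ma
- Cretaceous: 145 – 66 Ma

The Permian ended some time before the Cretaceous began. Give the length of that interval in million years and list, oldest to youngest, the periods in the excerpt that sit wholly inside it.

End of Permian = 251.902 Ma; start of Cretaceous = 145 Ma.
Gap = 251.902 − 145 = 106.902 Myr.
Periods wholly inside 251.902–145 Ma: Triassic (251.902–201.4), Jurassic (201.4–145).

106.902 million years; Triassic, Jurassic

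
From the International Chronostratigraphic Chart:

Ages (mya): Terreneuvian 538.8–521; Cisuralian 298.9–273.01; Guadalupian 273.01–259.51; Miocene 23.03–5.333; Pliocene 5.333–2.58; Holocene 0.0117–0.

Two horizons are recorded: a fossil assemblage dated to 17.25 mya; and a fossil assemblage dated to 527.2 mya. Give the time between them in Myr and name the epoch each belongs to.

509.95 million years apart; the first in the Miocene, the second in the Terreneuvian

Elapsed time: 527.2 − 17.25 = 509.95 Myr.
17.25 Ma lies within 23.03–5.333 Ma: Miocene.
527.2 Ma lies within 538.8–521 Ma: Terreneuvian.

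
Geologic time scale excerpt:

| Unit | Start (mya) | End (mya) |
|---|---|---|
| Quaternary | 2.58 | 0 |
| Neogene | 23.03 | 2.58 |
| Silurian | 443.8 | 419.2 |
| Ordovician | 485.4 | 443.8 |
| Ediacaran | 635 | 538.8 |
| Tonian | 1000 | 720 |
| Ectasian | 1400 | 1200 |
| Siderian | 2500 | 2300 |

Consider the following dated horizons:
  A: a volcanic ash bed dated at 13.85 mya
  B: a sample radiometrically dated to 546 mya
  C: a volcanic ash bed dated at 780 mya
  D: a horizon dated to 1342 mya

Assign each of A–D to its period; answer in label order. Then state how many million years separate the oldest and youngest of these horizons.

A — Neogene; B — Ediacaran; C — Tonian; D — Ectasian; span 1328.15 million years

Match each age against the start–end ranges in the excerpt: A = 13.85 Ma → Neogene (23.03–2.58); B = 546 Ma → Ediacaran (635–538.8); C = 780 Ma → Tonian (1000–720); D = 1342 Ma → Ectasian (1400–1200).
The largest age is 1342 Ma and the smallest is 13.85 Ma; their difference is 1328.15 Myr.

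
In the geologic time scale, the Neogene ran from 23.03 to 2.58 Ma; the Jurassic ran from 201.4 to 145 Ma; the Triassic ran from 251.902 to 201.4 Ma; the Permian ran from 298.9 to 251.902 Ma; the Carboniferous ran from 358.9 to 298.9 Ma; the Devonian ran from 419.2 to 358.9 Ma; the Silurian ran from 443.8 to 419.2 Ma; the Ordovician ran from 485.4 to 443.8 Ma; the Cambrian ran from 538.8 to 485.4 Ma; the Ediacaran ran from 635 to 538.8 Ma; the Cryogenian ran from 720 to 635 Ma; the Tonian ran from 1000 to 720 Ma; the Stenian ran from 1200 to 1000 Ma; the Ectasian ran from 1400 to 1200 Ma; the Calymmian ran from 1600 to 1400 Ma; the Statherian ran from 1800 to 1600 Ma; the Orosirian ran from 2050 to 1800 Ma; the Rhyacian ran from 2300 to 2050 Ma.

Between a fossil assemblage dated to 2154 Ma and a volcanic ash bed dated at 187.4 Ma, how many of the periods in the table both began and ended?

15

2154 Ma sits inside the Rhyacian (2300–2050) and 187.4 Ma inside the Jurassic (201.4–145); neither of those is wholly between the two dates.
The listed periods lying completely between them are Orosirian, Statherian, Calymmian, Ectasian, Stenian, Tonian, Cryogenian, Ediacaran, Cambrian, Ordovician, Silurian, Devonian, Carboniferous, Permian, Triassic — 15 in all.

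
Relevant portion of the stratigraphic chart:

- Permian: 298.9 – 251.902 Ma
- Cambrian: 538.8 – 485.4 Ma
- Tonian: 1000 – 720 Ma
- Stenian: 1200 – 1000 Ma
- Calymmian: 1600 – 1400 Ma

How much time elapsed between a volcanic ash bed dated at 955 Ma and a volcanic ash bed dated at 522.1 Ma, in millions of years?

955 − 522.1 = 432.9 million years.

432.9 million years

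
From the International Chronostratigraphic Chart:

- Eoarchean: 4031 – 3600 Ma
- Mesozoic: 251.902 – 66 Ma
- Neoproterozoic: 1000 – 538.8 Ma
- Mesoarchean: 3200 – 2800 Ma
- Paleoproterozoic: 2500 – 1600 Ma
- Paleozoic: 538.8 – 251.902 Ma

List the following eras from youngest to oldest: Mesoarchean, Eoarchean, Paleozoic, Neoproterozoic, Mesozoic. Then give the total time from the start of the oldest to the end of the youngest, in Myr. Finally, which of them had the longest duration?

Start ages (Ma): Eoarchean 4031, Mesoarchean 3200, Neoproterozoic 1000, Paleozoic 538.8, Mesozoic 251.902.
Ordered youngest to oldest: Mesozoic, Paleozoic, Neoproterozoic, Mesoarchean, Eoarchean.
Span = 4031 − 66 = 3965 Myr.
Durations: Neoproterozoic 461.2, Eoarchean 431, Mesozoic 185.902, Mesoarchean 400, Paleozoic 286.898 → longest is Neoproterozoic (461.2 Myr).

Mesozoic → Paleozoic → Neoproterozoic → Mesoarchean → Eoarchean; total span 3965 Myr; longest is Neoproterozoic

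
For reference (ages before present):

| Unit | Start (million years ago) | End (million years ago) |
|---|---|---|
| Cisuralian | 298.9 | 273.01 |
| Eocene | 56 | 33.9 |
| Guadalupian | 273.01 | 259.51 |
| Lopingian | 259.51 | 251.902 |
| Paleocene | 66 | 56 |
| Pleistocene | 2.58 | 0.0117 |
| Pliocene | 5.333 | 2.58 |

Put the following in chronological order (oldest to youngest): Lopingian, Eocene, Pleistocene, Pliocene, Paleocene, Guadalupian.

Guadalupian, Lopingian, Paleocene, Eocene, Pliocene, Pleistocene

Sorting by start age (descending Ma, since larger Ma = older): Guadalupian start 273.01, Lopingian start 259.51, Paleocene start 66, Eocene start 56, Pliocene start 5.333, Pleistocene start 2.58.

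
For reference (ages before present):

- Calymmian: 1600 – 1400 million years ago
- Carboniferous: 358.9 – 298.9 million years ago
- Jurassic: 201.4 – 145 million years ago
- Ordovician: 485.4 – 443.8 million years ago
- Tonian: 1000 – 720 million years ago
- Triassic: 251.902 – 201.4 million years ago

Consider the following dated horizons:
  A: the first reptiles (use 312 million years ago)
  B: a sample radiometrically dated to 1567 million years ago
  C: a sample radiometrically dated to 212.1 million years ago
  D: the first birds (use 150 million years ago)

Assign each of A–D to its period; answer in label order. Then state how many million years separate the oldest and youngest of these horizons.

A — Carboniferous; B — Calymmian; C — Triassic; D — Jurassic; span 1417 million years

Match each age against the start–end ranges in the excerpt: A = 312 Ma → Carboniferous (358.9–298.9); B = 1567 Ma → Calymmian (1600–1400); C = 212.1 Ma → Triassic (251.902–201.4); D = 150 Ma → Jurassic (201.4–145).
The largest age is 1567 Ma and the smallest is 150 Ma; their difference is 1417 Myr.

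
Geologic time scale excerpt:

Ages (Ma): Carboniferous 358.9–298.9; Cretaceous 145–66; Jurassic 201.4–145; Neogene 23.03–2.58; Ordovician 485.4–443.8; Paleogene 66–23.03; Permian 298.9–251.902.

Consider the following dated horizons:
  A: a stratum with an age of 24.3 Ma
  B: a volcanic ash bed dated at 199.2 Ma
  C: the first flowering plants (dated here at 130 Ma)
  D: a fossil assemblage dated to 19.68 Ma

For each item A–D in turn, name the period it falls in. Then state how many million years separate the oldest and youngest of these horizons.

A — Paleogene; B — Jurassic; C — Cretaceous; D — Neogene; span 179.52 million years

Match each age against the start–end ranges in the excerpt: A = 24.3 Ma → Paleogene (66–23.03); B = 199.2 Ma → Jurassic (201.4–145); C = 130 Ma → Cretaceous (145–66); D = 19.68 Ma → Neogene (23.03–2.58).
The largest age is 199.2 Ma and the smallest is 19.68 Ma; their difference is 179.52 Myr.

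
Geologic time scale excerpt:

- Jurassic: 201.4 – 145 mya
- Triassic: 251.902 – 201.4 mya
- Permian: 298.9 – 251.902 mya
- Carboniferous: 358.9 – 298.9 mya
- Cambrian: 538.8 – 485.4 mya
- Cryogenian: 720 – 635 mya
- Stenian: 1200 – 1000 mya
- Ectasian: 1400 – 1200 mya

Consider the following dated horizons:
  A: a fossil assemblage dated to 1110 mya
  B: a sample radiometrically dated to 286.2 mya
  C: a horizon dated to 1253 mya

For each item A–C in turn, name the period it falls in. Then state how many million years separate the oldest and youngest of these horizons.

A: 1110 Ma lies in 1200–1000 Ma, so Stenian.
B: 286.2 Ma lies in 298.9–251.902 Ma, so Permian.
C: 1253 Ma lies in 1400–1200 Ma, so Ectasian.
Oldest = 1253 Ma, youngest = 286.2 Ma → span 966.8 Myr.

A — Stenian; B — Permian; C — Ectasian; span 966.8 million years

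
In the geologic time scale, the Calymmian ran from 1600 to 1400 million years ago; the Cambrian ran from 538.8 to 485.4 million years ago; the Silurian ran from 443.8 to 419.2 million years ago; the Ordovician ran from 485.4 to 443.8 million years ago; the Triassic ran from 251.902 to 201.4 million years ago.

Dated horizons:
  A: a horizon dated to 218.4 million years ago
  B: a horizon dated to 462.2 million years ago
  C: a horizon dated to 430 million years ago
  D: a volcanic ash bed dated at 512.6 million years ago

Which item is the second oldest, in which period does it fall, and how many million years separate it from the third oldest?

Larger Ma means older, so oldest first: D 512.6 > B 462.2 > C 430 > A 218.4.
Counting 2 along gives B (462.2 Ma); the excerpt puts that inside the Ordovician, 485.4–443.8 Ma.
Next in line is C (430 Ma), and 462.2 − 430 = 32.2 Myr.

B, in the Ordovician; 32.2 million years to C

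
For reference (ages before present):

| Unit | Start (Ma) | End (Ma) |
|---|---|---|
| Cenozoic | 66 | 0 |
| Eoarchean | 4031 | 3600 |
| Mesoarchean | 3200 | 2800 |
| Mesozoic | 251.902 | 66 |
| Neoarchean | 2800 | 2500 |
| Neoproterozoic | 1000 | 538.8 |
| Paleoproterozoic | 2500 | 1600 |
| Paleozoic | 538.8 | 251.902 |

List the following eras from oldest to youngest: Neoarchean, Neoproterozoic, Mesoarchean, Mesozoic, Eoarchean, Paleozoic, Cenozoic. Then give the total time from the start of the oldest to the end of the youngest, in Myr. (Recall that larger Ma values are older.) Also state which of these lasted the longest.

Eoarchean → Mesoarchean → Neoarchean → Neoproterozoic → Paleozoic → Mesozoic → Cenozoic; total span 4031 Myr; longest is Neoproterozoic

Start ages (Ma): Eoarchean 4031, Mesoarchean 3200, Neoarchean 2800, Neoproterozoic 1000, Paleozoic 538.8, Mesozoic 251.902, Cenozoic 66.
Ordered oldest to youngest: Eoarchean, Mesoarchean, Neoarchean, Neoproterozoic, Paleozoic, Mesozoic, Cenozoic.
Span = 4031 − 0 = 4031 Myr.
Durations: Mesozoic 185.902, Cenozoic 66, Mesoarchean 400, Eoarchean 431, Paleozoic 286.898, Neoarchean 300, Neoproterozoic 461.2 → longest is Neoproterozoic (461.2 Myr).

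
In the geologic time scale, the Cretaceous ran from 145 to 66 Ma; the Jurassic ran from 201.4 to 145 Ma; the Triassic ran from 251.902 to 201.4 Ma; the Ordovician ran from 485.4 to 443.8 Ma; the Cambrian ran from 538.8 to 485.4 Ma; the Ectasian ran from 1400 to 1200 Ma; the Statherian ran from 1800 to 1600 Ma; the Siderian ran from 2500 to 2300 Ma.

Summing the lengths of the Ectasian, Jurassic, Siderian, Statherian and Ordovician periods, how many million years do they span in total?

698 million years

Duration is start − end for each: (1400 − 1200) + (201.4 − 145) + (2500 − 2300) + (1800 − 1600) + (485.4 − 443.8).
That is 200 + 56.4 + 200 + 200 + 41.6, which totals 698 million years.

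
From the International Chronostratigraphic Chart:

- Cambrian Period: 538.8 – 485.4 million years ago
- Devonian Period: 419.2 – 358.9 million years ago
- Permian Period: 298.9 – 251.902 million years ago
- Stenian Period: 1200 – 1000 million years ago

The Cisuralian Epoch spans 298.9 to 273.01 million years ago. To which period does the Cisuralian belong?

Permian

The Cisuralian (298.9–273.01 Ma) lies entirely within 298.9–251.902 Ma, the Permian Period.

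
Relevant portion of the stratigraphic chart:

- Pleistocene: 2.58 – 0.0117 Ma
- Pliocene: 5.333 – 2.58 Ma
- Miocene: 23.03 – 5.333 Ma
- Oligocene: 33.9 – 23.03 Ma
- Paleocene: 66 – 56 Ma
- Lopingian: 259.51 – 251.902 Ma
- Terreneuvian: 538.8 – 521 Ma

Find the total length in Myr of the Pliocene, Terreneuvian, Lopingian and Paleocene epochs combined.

Each duration: Pliocene = 2.753; Terreneuvian = 17.8; Lopingian = 7.608; Paleocene = 10.
Sum: 2.753 + 17.8 + 7.608 + 10 = 38.161 Myr.

38.161 million years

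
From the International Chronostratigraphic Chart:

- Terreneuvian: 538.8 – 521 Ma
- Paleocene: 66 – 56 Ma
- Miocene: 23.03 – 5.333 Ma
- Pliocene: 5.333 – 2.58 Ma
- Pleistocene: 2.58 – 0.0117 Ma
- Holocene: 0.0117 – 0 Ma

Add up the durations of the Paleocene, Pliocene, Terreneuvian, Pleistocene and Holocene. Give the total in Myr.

33.133 million years

Each duration: Paleocene = 10; Pliocene = 2.753; Terreneuvian = 17.8; Pleistocene = 2.5683; Holocene = 0.0117.
Sum: 10 + 2.753 + 17.8 + 2.5683 + 0.0117 = 33.133 Myr.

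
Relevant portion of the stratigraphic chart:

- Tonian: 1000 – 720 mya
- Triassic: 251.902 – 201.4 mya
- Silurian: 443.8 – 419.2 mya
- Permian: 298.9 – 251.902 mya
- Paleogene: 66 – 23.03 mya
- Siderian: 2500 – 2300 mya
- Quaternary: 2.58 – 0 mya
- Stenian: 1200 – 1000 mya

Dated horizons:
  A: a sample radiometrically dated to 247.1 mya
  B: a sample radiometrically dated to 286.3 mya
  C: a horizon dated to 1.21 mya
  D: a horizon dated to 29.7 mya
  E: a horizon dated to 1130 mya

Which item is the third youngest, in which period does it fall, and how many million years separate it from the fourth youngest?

Smaller Ma means younger, so youngest first: C 1.21 < D 29.7 < A 247.1 < B 286.3 < E 1130.
Counting 3 along gives A (247.1 Ma); the excerpt puts that inside the Triassic, 251.902–201.4 Ma.
Next in line is B (286.3 Ma), and 286.3 − 247.1 = 39.2 Myr.

A, in the Triassic; 39.2 million years to B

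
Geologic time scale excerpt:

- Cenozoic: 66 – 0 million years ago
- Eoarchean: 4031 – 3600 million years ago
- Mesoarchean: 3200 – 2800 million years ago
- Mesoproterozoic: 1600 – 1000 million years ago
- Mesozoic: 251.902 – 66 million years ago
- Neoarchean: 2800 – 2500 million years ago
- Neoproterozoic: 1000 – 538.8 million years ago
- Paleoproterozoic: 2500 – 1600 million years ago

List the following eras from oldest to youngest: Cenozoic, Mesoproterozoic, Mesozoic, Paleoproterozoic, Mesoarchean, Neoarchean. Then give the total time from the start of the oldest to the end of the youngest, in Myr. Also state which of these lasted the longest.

Start ages (Ma): Mesoarchean 3200, Neoarchean 2800, Paleoproterozoic 2500, Mesoproterozoic 1600, Mesozoic 251.902, Cenozoic 66.
Ordered oldest to youngest: Mesoarchean, Neoarchean, Paleoproterozoic, Mesoproterozoic, Mesozoic, Cenozoic.
Span = 3200 − 0 = 3200 Myr.
Durations: Cenozoic 66, Mesoarchean 400, Mesozoic 185.902, Paleoproterozoic 900, Neoarchean 300, Mesoproterozoic 600 → longest is Paleoproterozoic (900 Myr).

Mesoarchean, Neoarchean, Paleoproterozoic, Mesoproterozoic, Mesozoic, Cenozoic; total span 3200 Myr; longest is Paleoproterozoic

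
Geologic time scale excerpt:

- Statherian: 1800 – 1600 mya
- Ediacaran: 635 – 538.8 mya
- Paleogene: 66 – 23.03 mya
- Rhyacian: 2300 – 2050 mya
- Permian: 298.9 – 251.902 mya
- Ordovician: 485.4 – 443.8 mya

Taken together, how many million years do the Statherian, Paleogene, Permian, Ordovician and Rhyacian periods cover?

Each duration: Statherian = 200; Paleogene = 42.97; Permian = 46.998; Ordovician = 41.6; Rhyacian = 250.
Sum: 200 + 42.97 + 46.998 + 41.6 + 250 = 581.568 Myr.

581.568 million years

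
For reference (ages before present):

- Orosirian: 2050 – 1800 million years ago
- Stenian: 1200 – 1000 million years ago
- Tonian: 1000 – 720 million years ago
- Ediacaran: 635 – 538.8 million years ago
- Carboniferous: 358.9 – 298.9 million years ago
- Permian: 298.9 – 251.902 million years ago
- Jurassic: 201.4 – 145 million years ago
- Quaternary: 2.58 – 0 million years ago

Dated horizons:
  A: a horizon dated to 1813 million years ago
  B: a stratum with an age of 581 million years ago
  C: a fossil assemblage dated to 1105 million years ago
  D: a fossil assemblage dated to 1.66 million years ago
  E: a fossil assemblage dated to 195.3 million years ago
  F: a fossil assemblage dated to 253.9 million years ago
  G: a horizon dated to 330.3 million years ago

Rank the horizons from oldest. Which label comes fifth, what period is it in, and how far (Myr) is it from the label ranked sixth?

Sorted oldest-first by Ma: A (1813), C (1105), B (581), G (330.3), F (253.9), E (195.3), D (1.66).
The fifth oldest is F at 253.9 Ma, which lies in 298.9–251.902 Ma: the Permian.
The sixth oldest is E at 195.3 Ma; separation = |253.9 − 195.3| = 58.6 Myr.

F, in the Permian; 58.6 million years to E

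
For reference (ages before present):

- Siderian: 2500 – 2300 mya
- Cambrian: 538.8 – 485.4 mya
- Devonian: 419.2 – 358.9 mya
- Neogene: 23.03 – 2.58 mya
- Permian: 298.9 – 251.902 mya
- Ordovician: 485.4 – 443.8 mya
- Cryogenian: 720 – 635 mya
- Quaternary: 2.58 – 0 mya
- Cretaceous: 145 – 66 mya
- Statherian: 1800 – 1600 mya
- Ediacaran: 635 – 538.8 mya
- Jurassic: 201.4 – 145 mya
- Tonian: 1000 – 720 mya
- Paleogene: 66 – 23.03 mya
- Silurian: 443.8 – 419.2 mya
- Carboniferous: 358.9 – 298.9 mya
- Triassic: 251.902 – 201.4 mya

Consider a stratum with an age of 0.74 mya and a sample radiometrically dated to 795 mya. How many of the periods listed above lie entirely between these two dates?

795 Ma sits inside the Tonian (1000–720) and 0.74 Ma inside the Quaternary (2.58–0); neither of those is wholly between the two dates.
The listed periods lying completely between them are Cryogenian, Ediacaran, Cambrian, Ordovician, Silurian, Devonian, Carboniferous, Permian, Triassic, Jurassic, Cretaceous, Paleogene, Neogene — 13 in all.

13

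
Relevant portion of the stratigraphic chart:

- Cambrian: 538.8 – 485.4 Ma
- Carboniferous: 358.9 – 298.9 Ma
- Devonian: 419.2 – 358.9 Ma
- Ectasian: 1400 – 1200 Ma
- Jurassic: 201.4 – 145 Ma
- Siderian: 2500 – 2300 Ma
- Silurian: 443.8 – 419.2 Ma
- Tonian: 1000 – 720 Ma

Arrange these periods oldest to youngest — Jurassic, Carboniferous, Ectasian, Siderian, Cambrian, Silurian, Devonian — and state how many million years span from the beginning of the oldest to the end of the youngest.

From the excerpt: Jurassic 201.4–145; Carboniferous 358.9–298.9; Ectasian 1400–1200; Siderian 2500–2300; Cambrian 538.8–485.4; Silurian 443.8–419.2; Devonian 419.2–358.9 (Ma).
Larger Ma is earlier, so the oldest is Siderian and the youngest is Jurassic; oldest to youngest: Siderian, Ectasian, Cambrian, Silurian, Devonian, Carboniferous, Jurassic.
Oldest start 2500 minus youngest end 145 gives 2355 Myr overall.

Siderian → Ectasian → Cambrian → Silurian → Devonian → Carboniferous → Jurassic; total span 2355 Myr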